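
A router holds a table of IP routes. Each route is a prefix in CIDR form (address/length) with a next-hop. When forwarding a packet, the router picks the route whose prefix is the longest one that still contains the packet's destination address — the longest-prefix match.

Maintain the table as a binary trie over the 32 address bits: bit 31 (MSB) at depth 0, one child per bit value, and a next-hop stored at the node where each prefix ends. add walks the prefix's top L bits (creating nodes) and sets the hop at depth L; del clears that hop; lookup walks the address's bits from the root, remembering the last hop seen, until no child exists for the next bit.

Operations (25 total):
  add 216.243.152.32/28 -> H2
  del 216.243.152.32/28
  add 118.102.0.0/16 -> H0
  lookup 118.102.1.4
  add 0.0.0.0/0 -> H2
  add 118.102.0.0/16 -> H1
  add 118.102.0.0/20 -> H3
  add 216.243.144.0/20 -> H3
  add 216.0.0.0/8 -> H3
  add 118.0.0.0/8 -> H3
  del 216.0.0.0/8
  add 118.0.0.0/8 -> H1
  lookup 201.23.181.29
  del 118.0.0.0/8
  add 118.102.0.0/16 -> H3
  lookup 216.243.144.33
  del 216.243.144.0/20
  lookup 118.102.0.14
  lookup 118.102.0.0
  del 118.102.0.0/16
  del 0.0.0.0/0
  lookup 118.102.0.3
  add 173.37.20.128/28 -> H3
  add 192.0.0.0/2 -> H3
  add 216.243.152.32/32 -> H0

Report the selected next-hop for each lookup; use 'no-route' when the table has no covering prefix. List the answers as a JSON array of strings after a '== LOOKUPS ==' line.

Process each operation:
  + 216.243.152.32/28 (H2) depth=28
  del 216.243.152.32/28 (clear depth 28)
  + 118.102.0.0/16 (H0) depth=16
  Q 118.102.1.4: descend 0111011001100110 ; hops seen [H0] ; pick H0
  + 0.0.0.0/0 (H2) depth=0
  + 118.102.0.0/16 (H1) depth=16
  + 118.102.0.0/20 (H3) depth=20
  + 216.243.144.0/20 (H3) depth=20
  + 216.0.0.0/8 (H3) depth=8
  + 118.0.0.0/8 (H3) depth=8
  del 216.0.0.0/8 (clear depth 8)
  + 118.0.0.0/8 (H1) depth=8
  Q 201.23.181.29: descend 110 ; hops seen [H2] ; pick H2
  del 118.0.0.0/8 (clear depth 8)
  + 118.102.0.0/16 (H3) depth=16
  Q 216.243.144.33: descend 11011000111100111001 ; hops seen [H2,H3] ; pick H3
  del 216.243.144.0/20 (clear depth 20)
  Q 118.102.0.14: descend 01110110011001100000 ; hops seen [H2,H3,H3] ; pick H3
  Q 118.102.0.0: descend 01110110011001100000 ; hops seen [H2,H3,H3] ; pick H3
  del 118.102.0.0/16 (clear depth 16)
  del 0.0.0.0/0 (clear depth 0)
  Q 118.102.0.3: descend 01110110011001100000 ; hops seen [H3] ; pick H3
  + 173.37.20.128/28 (H3) depth=28
  + 192.0.0.0/2 (H3) depth=2
  + 216.243.152.32/32 (H0) depth=32

== LOOKUPS ==
["H0","H2","H3","H3","H3","H3"]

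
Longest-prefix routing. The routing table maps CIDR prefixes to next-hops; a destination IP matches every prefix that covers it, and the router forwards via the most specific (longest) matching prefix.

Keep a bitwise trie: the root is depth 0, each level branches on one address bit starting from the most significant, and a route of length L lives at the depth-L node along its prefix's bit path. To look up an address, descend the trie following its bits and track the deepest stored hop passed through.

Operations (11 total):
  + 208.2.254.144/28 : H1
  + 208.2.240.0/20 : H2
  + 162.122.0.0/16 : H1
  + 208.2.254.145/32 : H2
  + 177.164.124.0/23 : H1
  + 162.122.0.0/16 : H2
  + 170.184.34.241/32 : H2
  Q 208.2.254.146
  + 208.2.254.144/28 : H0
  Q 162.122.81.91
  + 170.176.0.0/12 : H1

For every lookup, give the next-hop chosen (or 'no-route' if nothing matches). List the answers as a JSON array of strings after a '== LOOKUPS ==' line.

Trace:
  add 208.2.254.144/28 -> H1 at depth 28
  add 208.2.240.0/20 -> H2 at depth 20
  add 162.122.0.0/16 -> H1 at depth 16
  add 208.2.254.145/32 -> H2 at depth 32
  add 177.164.124.0/23 -> H1 at depth 23
  add 162.122.0.0/16 -> H2 at depth 16
  add 170.184.34.241/32 -> H2 at depth 32
  Q 208.2.254.146: descend 110100000000001011111110100100 ; hops seen [H2,H1] ; pick H1
  add 208.2.254.144/28 -> H0 at depth 28
  Q 162.122.81.91: descend 1010001001111010 ; hops seen [H2] ; pick H2
  add 170.176.0.0/12 -> H1 at depth 12

== LOOKUPS ==
["H1","H2"]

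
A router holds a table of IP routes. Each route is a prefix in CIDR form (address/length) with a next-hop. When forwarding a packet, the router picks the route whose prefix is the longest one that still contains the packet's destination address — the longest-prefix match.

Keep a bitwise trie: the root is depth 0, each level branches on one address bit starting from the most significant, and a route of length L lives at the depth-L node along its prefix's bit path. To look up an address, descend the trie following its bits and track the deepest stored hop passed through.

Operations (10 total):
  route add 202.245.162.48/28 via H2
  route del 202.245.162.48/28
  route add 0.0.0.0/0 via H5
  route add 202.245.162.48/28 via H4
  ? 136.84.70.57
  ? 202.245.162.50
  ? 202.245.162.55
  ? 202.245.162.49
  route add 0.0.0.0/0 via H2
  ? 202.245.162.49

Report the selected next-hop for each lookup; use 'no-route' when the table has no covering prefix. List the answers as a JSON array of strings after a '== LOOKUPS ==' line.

Apply in order:
  add 202.245.162.48/28 -> H2 at depth 28
  del 202.245.162.48/28 (clear depth 28)
  add 0.0.0.0/0 -> H5 at depth 0
  add 202.245.162.48/28 -> H4 at depth 28
  lookup 136.84.70.57: bits 1 walk d0:H5→d1:- -> H5
  lookup 202.245.162.50: bits 1100101011110101101000100011 walk d0:H5→d1:-→d2:-→d3:-→d4:-→d5:-→d6:-→d7:-→d8:-→d9:-→d10:-→d11:-→d12:-→d13:-→d14:-→d15:-→d16:-→d17:-→d18:-→d19:-→d20:-→d21:-→d22:-→d23:-→d24:-→d25:-→d26:-→d27:-→d28:H4 -> H4
  lookup 202.245.162.55: bits 1100101011110101101000100011 walk d0:H5→d1:-→d2:-→d3:-→d4:-→d5:-→d6:-→d7:-→d8:-→d9:-→d10:-→d11:-→d12:-→d13:-→d14:-→d15:-→d16:-→d17:-→d18:-→d19:-→d20:-→d21:-→d22:-→d23:-→d24:-→d25:-→d26:-→d27:-→d28:H4 -> H4
  lookup 202.245.162.49: bits 1100101011110101101000100011 walk d0:H5→d1:-→d2:-→d3:-→d4:-→d5:-→d6:-→d7:-→d8:-→d9:-→d10:-→d11:-→d12:-→d13:-→d14:-→d15:-→d16:-→d17:-→d18:-→d19:-→d20:-→d21:-→d22:-→d23:-→d24:-→d25:-→d26:-→d27:-→d28:H4 -> H4
  add 0.0.0.0/0 -> H2 at depth 0
  lookup 202.245.162.49: bits 1100101011110101101000100011 walk d0:H2→d1:-→d2:-→d3:-→d4:-→d5:-→d6:-→d7:-→d8:-→d9:-→d10:-→d11:-→d12:-→d13:-→d14:-→d15:-→d16:-→d17:-→d18:-→d19:-→d20:-→d21:-→d22:-→d23:-→d24:-→d25:-→d26:-→d27:-→d28:H4 -> H4

== LOOKUPS ==
["H5","H4","H4","H4","H4"]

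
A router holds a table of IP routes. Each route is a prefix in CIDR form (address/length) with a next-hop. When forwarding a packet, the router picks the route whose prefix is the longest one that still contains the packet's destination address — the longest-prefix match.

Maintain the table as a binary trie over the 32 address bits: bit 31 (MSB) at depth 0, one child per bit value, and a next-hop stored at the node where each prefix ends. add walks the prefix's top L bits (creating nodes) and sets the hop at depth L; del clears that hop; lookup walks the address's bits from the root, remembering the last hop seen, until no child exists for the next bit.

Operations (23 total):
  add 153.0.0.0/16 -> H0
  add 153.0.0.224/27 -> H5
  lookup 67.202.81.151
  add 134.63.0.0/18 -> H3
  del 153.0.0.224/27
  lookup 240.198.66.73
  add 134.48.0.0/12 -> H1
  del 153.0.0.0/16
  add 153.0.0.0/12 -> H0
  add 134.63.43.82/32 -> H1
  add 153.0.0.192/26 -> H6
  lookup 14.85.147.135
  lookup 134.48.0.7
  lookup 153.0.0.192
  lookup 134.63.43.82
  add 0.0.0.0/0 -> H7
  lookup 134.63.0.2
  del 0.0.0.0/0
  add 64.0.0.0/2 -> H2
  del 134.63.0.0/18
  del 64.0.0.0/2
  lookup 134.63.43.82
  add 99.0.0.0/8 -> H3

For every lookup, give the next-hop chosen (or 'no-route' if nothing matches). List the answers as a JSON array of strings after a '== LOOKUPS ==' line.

Apply in order:
  add 153.0.0.0/16 -> H0 at depth 16
  add 153.0.0.224/27 -> H5 at depth 27
  ? 67.202.81.151  path d0:-  best=no-route
  add 134.63.0.0/18 -> H3 at depth 18
  - 153.0.0.224/27 clear@27
  ? 240.198.66.73  path d0:-→d1:-  best=no-route
  add 134.48.0.0/12 -> H1 at depth 12
  - 153.0.0.0/16 clear@16
  add 153.0.0.0/12 -> H0 at depth 12
  add 134.63.43.82/32 -> H1 at depth 32
  add 153.0.0.192/26 -> H6 at depth 26
  ? 14.85.147.135  path d0:-  best=no-route
  ? 134.48.0.7  path d0:-→d1:-→d2:-→d3:-→d4:-→d5:-→d6:-→d7:-→d8:-→d9:-→d10:-→d11:-→d12:H1  best=H1
  ? 153.0.0.192  path d0:-→d1:-→d2:-→d3:-→d4:-→d5:-→d6:-→d7:-→d8:-→d9:-→d10:-→d11:-→d12:H0→d13:-→d14:-→d15:-→d16:-→d17:-→d18:-→d19:-→d20:-→d21:-→d22:-→d23:-→d24:-→d25:-→d26:H6  best=H6
  ? 134.63.43.82  path d0:-→d1:-→d2:-→d3:-→d4:-→d5:-→d6:-→d7:-→d8:-→d9:-→d10:-→d11:-→d12:H1→d13:-→d14:-→d15:-→d16:-→d17:-→d18:H3→d19:-→d20:-→d21:-→d22:-→d23:-→d24:-→d25:-→d26:-→d27:-→d28:-→d29:-→d30:-→d31:-→d32:H1  best=H1
  add 0.0.0.0/0 -> H7 at depth 0
  ? 134.63.0.2  path d0:H7→d1:-→d2:-→d3:-→d4:-→d5:-→d6:-→d7:-→d8:-→d9:-→d10:-→d11:-→d12:H1→d13:-→d14:-→d15:-→d16:-→d17:-→d18:H3  best=H3
  - 0.0.0.0/0 clear@0
  add 64.0.0.0/2 -> H2 at depth 2
  - 134.63.0.0/18 clear@18
  - 64.0.0.0/2 clear@2
  ? 134.63.43.82  path d0:-→d1:-→d2:-→d3:-→d4:-→d5:-→d6:-→d7:-→d8:-→d9:-→d10:-→d11:-→d12:H1→d13:-→d14:-→d15:-→d16:-→d17:-→d18:-→d19:-→d20:-→d21:-→d22:-→d23:-→d24:-→d25:-→d26:-→d27:-→d28:-→d29:-→d30:-→d31:-→d32:H1  best=H1
  add 99.0.0.0/8 -> H3 at depth 8

== LOOKUPS ==
["no-route","no-route","no-route","H1","H6","H1","H3","H1"]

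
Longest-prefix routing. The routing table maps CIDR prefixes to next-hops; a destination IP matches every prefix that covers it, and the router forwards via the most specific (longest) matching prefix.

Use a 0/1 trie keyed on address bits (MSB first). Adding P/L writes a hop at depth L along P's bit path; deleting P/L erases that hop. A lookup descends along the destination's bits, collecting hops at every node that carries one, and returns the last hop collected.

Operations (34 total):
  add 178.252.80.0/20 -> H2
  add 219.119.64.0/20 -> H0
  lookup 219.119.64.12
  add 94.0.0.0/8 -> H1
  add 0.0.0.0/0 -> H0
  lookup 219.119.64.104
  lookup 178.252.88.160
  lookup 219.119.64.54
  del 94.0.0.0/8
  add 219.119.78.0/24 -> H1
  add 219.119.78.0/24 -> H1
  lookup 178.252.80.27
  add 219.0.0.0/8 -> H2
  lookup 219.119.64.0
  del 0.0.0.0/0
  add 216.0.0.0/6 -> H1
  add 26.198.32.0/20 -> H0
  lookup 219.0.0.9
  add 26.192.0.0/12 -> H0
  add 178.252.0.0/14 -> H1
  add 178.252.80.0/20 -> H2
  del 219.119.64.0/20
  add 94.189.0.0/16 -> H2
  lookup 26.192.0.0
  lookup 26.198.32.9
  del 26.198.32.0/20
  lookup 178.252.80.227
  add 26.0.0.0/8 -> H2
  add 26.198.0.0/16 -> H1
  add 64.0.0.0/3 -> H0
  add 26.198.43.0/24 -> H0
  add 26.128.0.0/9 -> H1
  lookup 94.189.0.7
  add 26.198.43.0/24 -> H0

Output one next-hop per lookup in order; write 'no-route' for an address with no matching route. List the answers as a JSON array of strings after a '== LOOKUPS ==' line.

Apply in order:
  add 178.252.80.0/20 -> H2 at depth 20
  add 219.119.64.0/20 -> H0 at depth 20
  lookup 219.119.64.12: bits 11011011011101110100 walk d0:-→d1:-→d2:-→d3:-→d4:-→d5:-→d6:-→d7:-→d8:-→d9:-→d10:-→d11:-→d12:-→d13:-→d14:-→d15:-→d16:-→d17:-→d18:-→d19:-→d20:H0 -> H0
  add 94.0.0.0/8 -> H1 at depth 8
  add 0.0.0.0/0 -> H0 at depth 0
  lookup 219.119.64.104: bits 11011011011101110100 walk d0:H0→d1:-→d2:-→d3:-→d4:-→d5:-→d6:-→d7:-→d8:-→d9:-→d10:-→d11:-→d12:-→d13:-→d14:-→d15:-→d16:-→d17:-→d18:-→d19:-→d20:H0 -> H0
  lookup 178.252.88.160: bits 10110010111111000101 walk d0:H0→d1:-→d2:-→d3:-→d4:-→d5:-→d6:-→d7:-→d8:-→d9:-→d10:-→d11:-→d12:-→d13:-→d14:-→d15:-→d16:-→d17:-→d18:-→d19:-→d20:H2 -> H2
  lookup 219.119.64.54: bits 11011011011101110100 walk d0:H0→d1:-→d2:-→d3:-→d4:-→d5:-→d6:-→d7:-→d8:-→d9:-→d10:-→d11:-→d12:-→d13:-→d14:-→d15:-→d16:-→d17:-→d18:-→d19:-→d20:H0 -> H0
  del 94.0.0.0/8 (clear depth 8)
  add 219.119.78.0/24 -> H1 at depth 24
  add 219.119.78.0/24 -> H1 at depth 24
  lookup 178.252.80.27: bits 10110010111111000101 walk d0:H0→d1:-→d2:-→d3:-→d4:-→d5:-→d6:-→d7:-→d8:-→d9:-→d10:-→d11:-→d12:-→d13:-→d14:-→d15:-→d16:-→d17:-→d18:-→d19:-→d20:H2 -> H2
  add 219.0.0.0/8 -> H2 at depth 8
  lookup 219.119.64.0: bits 11011011011101110100 walk d0:H0→d1:-→d2:-→d3:-→d4:-→d5:-→d6:-→d7:-→d8:H2→d9:-→d10:-→d11:-→d12:-→d13:-→d14:-→d15:-→d16:-→d17:-→d18:-→d19:-→d20:H0 -> H0
  del 0.0.0.0/0 (clear depth 0)
  add 216.0.0.0/6 -> H1 at depth 6
  add 26.198.32.0/20 -> H0 at depth 20
  lookup 219.0.0.9: bits 110110110 walk d0:-→d1:-→d2:-→d3:-→d4:-→d5:-→d6:H1→d7:-→d8:H2→d9:- -> H2
  add 26.192.0.0/12 -> H0 at depth 12
  add 178.252.0.0/14 -> H1 at depth 14
  add 178.252.80.0/20 -> H2 at depth 20
  del 219.119.64.0/20 (clear depth 20)
  add 94.189.0.0/16 -> H2 at depth 16
  lookup 26.192.0.0: bits 0001101011000 walk d0:-→d1:-→d2:-→d3:-→d4:-→d5:-→d6:-→d7:-→d8:-→d9:-→d10:-→d11:-→d12:H0→d13:- -> H0
  lookup 26.198.32.9: bits 00011010110001100010 walk d0:-→d1:-→d2:-→d3:-→d4:-→d5:-→d6:-→d7:-→d8:-→d9:-→d10:-→d11:-→d12:H0→d13:-→d14:-→d15:-→d16:-→d17:-→d18:-→d19:-→d20:H0 -> H0
  del 26.198.32.0/20 (clear depth 20)
  lookup 178.252.80.227: bits 10110010111111000101 walk d0:-→d1:-→d2:-→d3:-→d4:-→d5:-→d6:-→d7:-→d8:-→d9:-→d10:-→d11:-→d12:-→d13:-→d14:H1→d15:-→d16:-→d17:-→d18:-→d19:-→d20:H2 -> H2
  add 26.0.0.0/8 -> H2 at depth 8
  add 26.198.0.0/16 -> H1 at depth 16
  add 64.0.0.0/3 -> H0 at depth 3
  add 26.198.43.0/24 -> H0 at depth 24
  add 26.128.0.0/9 -> H1 at depth 9
  lookup 94.189.0.7: bits 0101111010111101 walk d0:-→d1:-→d2:-→d3:H0→d4:-→d5:-→d6:-→d7:-→d8:-→d9:-→d10:-→d11:-→d12:-→d13:-→d14:-→d15:-→d16:H2 -> H2
  add 26.198.43.0/24 -> H0 at depth 24

== LOOKUPS ==
["H0","H0","H2","H0","H2","H0","H2","H0","H0","H2","H2"]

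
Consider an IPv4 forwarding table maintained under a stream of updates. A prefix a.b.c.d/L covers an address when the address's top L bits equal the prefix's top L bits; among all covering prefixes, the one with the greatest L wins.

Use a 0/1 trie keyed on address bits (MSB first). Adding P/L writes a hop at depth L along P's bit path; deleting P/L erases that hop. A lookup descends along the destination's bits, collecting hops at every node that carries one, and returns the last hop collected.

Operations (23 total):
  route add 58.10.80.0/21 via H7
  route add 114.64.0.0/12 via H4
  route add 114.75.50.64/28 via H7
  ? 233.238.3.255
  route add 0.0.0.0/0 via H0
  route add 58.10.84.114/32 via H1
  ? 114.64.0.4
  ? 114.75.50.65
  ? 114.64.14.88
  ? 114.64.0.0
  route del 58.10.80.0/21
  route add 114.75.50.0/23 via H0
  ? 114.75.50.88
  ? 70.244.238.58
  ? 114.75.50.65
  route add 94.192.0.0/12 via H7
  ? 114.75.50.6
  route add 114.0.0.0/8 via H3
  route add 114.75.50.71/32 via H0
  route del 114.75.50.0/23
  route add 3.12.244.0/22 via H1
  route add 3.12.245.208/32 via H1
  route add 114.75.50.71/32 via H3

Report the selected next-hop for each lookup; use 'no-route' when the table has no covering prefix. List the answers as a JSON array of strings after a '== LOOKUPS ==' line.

Trace:
  + 58.10.80.0/21 (H7) depth=21
  + 114.64.0.0/12 (H4) depth=12
  + 114.75.50.64/28 (H7) depth=28
  ? 233.238.3.255  path d0:-  best=no-route
  + 0.0.0.0/0 (H0) depth=0
  + 58.10.84.114/32 (H1) depth=32
  ? 114.64.0.4  path d0:H0→d1:-→d2:-→d3:-→d4:-→d5:-→d6:-→d7:-→d8:-→d9:-→d10:-→d11:-→d12:H4  best=H4
  ? 114.75.50.65  path d0:H0→d1:-→d2:-→d3:-→d4:-→d5:-→d6:-→d7:-→d8:-→d9:-→d10:-→d11:-→d12:H4→d13:-→d14:-→d15:-→d16:-→d17:-→d18:-→d19:-→d20:-→d21:-→d22:-→d23:-→d24:-→d25:-→d26:-→d27:-→d28:H7  best=H7
  ? 114.64.14.88  path d0:H0→d1:-→d2:-→d3:-→d4:-→d5:-→d6:-→d7:-→d8:-→d9:-→d10:-→d11:-→d12:H4  best=H4
  ? 114.64.0.0  path d0:H0→d1:-→d2:-→d3:-→d4:-→d5:-→d6:-→d7:-→d8:-→d9:-→d10:-→d11:-→d12:H4  best=H4
  del 58.10.80.0/21 (clear depth 21)
  + 114.75.50.0/23 (H0) depth=23
  ? 114.75.50.88  path d0:H0→d1:-→d2:-→d3:-→d4:-→d5:-→d6:-→d7:-→d8:-→d9:-→d10:-→d11:-→d12:H4→d13:-→d14:-→d15:-→d16:-→d17:-→d18:-→d19:-→d20:-→d21:-→d22:-→d23:H0→d24:-→d25:-→d26:-→d27:-  best=H0
  ? 70.244.238.58  path d0:H0→d1:-→d2:-  best=H0
  ? 114.75.50.65  path d0:H0→d1:-→d2:-→d3:-→d4:-→d5:-→d6:-→d7:-→d8:-→d9:-→d10:-→d11:-→d12:H4→d13:-→d14:-→d15:-→d16:-→d17:-→d18:-→d19:-→d20:-→d21:-→d22:-→d23:H0→d24:-→d25:-→d26:-→d27:-→d28:H7  best=H7
  + 94.192.0.0/12 (H7) depth=12
  ? 114.75.50.6  path d0:H0→d1:-→d2:-→d3:-→d4:-→d5:-→d6:-→d7:-→d8:-→d9:-→d10:-→d11:-→d12:H4→d13:-→d14:-→d15:-→d16:-→d17:-→d18:-→d19:-→d20:-→d21:-→d22:-→d23:H0→d24:-→d25:-  best=H0
  + 114.0.0.0/8 (H3) depth=8
  + 114.75.50.71/32 (H0) depth=32
  del 114.75.50.0/23 (clear depth 23)
  + 3.12.244.0/22 (H1) depth=22
  + 3.12.245.208/32 (H1) depth=32
  + 114.75.50.71/32 (H3) depth=32

== LOOKUPS ==
["no-route","H4","H7","H4","H4","H0","H0","H7","H0"]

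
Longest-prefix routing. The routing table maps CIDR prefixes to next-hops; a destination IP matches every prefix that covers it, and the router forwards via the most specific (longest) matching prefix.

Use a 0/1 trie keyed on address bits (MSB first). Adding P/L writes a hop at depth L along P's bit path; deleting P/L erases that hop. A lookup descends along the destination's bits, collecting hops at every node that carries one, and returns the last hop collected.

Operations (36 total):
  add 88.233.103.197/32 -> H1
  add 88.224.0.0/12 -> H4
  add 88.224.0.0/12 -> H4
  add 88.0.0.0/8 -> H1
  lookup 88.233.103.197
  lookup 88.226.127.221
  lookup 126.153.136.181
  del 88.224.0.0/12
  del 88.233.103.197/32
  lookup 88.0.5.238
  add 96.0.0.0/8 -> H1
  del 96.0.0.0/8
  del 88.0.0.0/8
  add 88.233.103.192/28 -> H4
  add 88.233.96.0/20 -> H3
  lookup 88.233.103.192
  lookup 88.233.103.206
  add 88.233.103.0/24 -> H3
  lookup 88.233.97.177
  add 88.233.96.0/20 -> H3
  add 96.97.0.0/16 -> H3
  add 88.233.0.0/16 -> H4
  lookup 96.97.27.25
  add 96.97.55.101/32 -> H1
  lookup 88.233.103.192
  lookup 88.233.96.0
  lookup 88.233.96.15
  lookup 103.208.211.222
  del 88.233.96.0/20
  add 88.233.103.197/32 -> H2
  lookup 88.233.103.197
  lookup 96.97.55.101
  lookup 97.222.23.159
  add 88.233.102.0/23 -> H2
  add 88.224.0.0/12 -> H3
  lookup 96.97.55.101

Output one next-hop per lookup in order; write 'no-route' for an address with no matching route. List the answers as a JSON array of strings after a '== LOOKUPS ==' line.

Process each operation:
  + 88.233.103.197/32 (H1) depth=32
  + 88.224.0.0/12 (H4) depth=12
  + 88.224.0.0/12 (H4) depth=12
  + 88.0.0.0/8 (H1) depth=8
  ? 88.233.103.197  path d0:-→d1:-→d2:-→d3:-→d4:-→d5:-→d6:-→d7:-→d8:H1→d9:-→d10:-→d11:-→d12:H4→d13:-→d14:-→d15:-→d16:-→d17:-→d18:-→d19:-→d20:-→d21:-→d22:-→d23:-→d24:-→d25:-→d26:-→d27:-→d28:-→d29:-→d30:-→d31:-→d32:H1  best=H1
  ? 88.226.127.221  path d0:-→d1:-→d2:-→d3:-→d4:-→d5:-→d6:-→d7:-→d8:H1→d9:-→d10:-→d11:-→d12:H4  best=H4
  ? 126.153.136.181  path d0:-→d1:-→d2:-  best=no-route
  - 88.224.0.0/12 clear@12
  - 88.233.103.197/32 clear@32
  ? 88.0.5.238  path d0:-→d1:-→d2:-→d3:-→d4:-→d5:-→d6:-→d7:-→d8:H1  best=H1
  + 96.0.0.0/8 (H1) depth=8
  - 96.0.0.0/8 clear@8
  - 88.0.0.0/8 clear@8
  + 88.233.103.192/28 (H4) depth=28
  + 88.233.96.0/20 (H3) depth=20
  ? 88.233.103.192  path d0:-→d1:-→d2:-→d3:-→d4:-→d5:-→d6:-→d7:-→d8:-→d9:-→d10:-→d11:-→d12:-→d13:-→d14:-→d15:-→d16:-→d17:-→d18:-→d19:-→d20:H3→d21:-→d22:-→d23:-→d24:-→d25:-→d26:-→d27:-→d28:H4→d29:-  best=H4
  ? 88.233.103.206  path d0:-→d1:-→d2:-→d3:-→d4:-→d5:-→d6:-→d7:-→d8:-→d9:-→d10:-→d11:-→d12:-→d13:-→d14:-→d15:-→d16:-→d17:-→d18:-→d19:-→d20:H3→d21:-→d22:-→d23:-→d24:-→d25:-→d26:-→d27:-→d28:H4  best=H4
  + 88.233.103.0/24 (H3) depth=24
  ? 88.233.97.177  path d0:-→d1:-→d2:-→d3:-→d4:-→d5:-→d6:-→d7:-→d8:-→d9:-→d10:-→d11:-→d12:-→d13:-→d14:-→d15:-→d16:-→d17:-→d18:-→d19:-→d20:H3→d21:-  best=H3
  + 88.233.96.0/20 (H3) depth=20
  + 96.97.0.0/16 (H3) depth=16
  + 88.233.0.0/16 (H4) depth=16
  ? 96.97.27.25  path d0:-→d1:-→d2:-→d3:-→d4:-→d5:-→d6:-→d7:-→d8:-→d9:-→d10:-→d11:-→d12:-→d13:-→d14:-→d15:-→d16:H3  best=H3
  + 96.97.55.101/32 (H1) depth=32
  ? 88.233.103.192  path d0:-→d1:-→d2:-→d3:-→d4:-→d5:-→d6:-→d7:-→d8:-→d9:-→d10:-→d11:-→d12:-→d13:-→d14:-→d15:-→d16:H4→d17:-→d18:-→d19:-→d20:H3→d21:-→d22:-→d23:-→d24:H3→d25:-→d26:-→d27:-→d28:H4→d29:-  best=H4
  ? 88.233.96.0  path d0:-→d1:-→d2:-→d3:-→d4:-→d5:-→d6:-→d7:-→d8:-→d9:-→d10:-→d11:-→d12:-→d13:-→d14:-→d15:-→d16:H4→d17:-→d18:-→d19:-→d20:H3→d21:-  best=H3
  ? 88.233.96.15  path d0:-→d1:-→d2:-→d3:-→d4:-→d5:-→d6:-→d7:-→d8:-→d9:-→d10:-→d11:-→d12:-→d13:-→d14:-→d15:-→d16:H4→d17:-→d18:-→d19:-→d20:H3→d21:-  best=H3
  ? 103.208.211.222  path d0:-→d1:-→d2:-→d3:-→d4:-→d5:-  best=no-route
  - 88.233.96.0/20 clear@20
  + 88.233.103.197/32 (H2) depth=32
  ? 88.233.103.197  path d0:-→d1:-→d2:-→d3:-→d4:-→d5:-→d6:-→d7:-→d8:-→d9:-→d10:-→d11:-→d12:-→d13:-→d14:-→d15:-→d16:H4→d17:-→d18:-→d19:-→d20:-→d21:-→d22:-→d23:-→d24:H3→d25:-→d26:-→d27:-→d28:H4→d29:-→d30:-→d31:-→d32:H2  best=H2
  ? 96.97.55.101  path d0:-→d1:-→d2:-→d3:-→d4:-→d5:-→d6:-→d7:-→d8:-→d9:-→d10:-→d11:-→d12:-→d13:-→d14:-→d15:-→d16:H3→d17:-→d18:-→d19:-→d20:-→d21:-→d22:-→d23:-→d24:-→d25:-→d26:-→d27:-→d28:-→d29:-→d30:-→d31:-→d32:H1  best=H1
  ? 97.222.23.159  path d0:-→d1:-→d2:-→d3:-→d4:-→d5:-→d6:-→d7:-  best=no-route
  + 88.233.102.0/23 (H2) depth=23
  + 88.224.0.0/12 (H3) depth=12
  ? 96.97.55.101  path d0:-→d1:-→d2:-→d3:-→d4:-→d5:-→d6:-→d7:-→d8:-→d9:-→d10:-→d11:-→d12:-→d13:-→d14:-→d15:-→d16:H3→d17:-→d18:-→d19:-→d20:-→d21:-→d22:-→d23:-→d24:-→d25:-→d26:-→d27:-→d28:-→d29:-→d30:-→d31:-→d32:H1  best=H1

== LOOKUPS ==
["H1","H4","no-route","H1","H4","H4","H3","H3","H4","H3","H3","no-route","H2","H1","no-route","H1"]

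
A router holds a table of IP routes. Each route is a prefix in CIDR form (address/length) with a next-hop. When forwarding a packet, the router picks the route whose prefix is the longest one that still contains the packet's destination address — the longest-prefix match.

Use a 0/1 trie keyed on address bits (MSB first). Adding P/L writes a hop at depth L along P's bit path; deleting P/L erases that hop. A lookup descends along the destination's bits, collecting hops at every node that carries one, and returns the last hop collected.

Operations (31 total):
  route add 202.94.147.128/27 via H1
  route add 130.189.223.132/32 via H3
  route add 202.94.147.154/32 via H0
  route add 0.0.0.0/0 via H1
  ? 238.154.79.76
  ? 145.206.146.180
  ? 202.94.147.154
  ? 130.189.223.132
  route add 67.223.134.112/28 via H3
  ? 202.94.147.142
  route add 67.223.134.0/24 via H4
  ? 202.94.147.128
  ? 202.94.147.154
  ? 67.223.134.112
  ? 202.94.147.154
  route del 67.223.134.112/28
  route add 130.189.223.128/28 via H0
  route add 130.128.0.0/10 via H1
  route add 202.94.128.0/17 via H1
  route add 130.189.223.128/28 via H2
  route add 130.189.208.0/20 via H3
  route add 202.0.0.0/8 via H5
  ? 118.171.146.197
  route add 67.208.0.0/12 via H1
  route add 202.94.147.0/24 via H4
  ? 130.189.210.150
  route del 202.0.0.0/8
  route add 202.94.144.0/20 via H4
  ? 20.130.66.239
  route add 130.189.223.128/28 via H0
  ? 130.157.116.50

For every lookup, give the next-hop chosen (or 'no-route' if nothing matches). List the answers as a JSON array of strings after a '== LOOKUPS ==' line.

Process each operation:
  add 202.94.147.128/27 -> H1 at depth 27
  add 130.189.223.132/32 -> H3 at depth 32
  add 202.94.147.154/32 -> H0 at depth 32
  add 0.0.0.0/0 -> H1 at depth 0
  ? 238.154.79.76  path d0:H1→d1:-→d2:-  best=H1
  ? 145.206.146.180  path d0:H1→d1:-→d2:-→d3:-  best=H1
  ? 202.94.147.154  path d0:H1→d1:-→d2:-→d3:-→d4:-→d5:-→d6:-→d7:-→d8:-→d9:-→d10:-→d11:-→d12:-→d13:-→d14:-→d15:-→d16:-→d17:-→d18:-→d19:-→d20:-→d21:-→d22:-→d23:-→d24:-→d25:-→d26:-→d27:H1→d28:-→d29:-→d30:-→d31:-→d32:H0  best=H0
  ? 130.189.223.132  path d0:H1→d1:-→d2:-→d3:-→d4:-→d5:-→d6:-→d7:-→d8:-→d9:-→d10:-→d11:-→d12:-→d13:-→d14:-→d15:-→d16:-→d17:-→d18:-→d19:-→d20:-→d21:-→d22:-→d23:-→d24:-→d25:-→d26:-→d27:-→d28:-→d29:-→d30:-→d31:-→d32:H3  best=H3
  add 67.223.134.112/28 -> H3 at depth 28
  ? 202.94.147.142  path d0:H1→d1:-→d2:-→d3:-→d4:-→d5:-→d6:-→d7:-→d8:-→d9:-→d10:-→d11:-→d12:-→d13:-→d14:-→d15:-→d16:-→d17:-→d18:-→d19:-→d20:-→d21:-→d22:-→d23:-→d24:-→d25:-→d26:-→d27:H1  best=H1
  add 67.223.134.0/24 -> H4 at depth 24
  ? 202.94.147.128  path d0:H1→d1:-→d2:-→d3:-→d4:-→d5:-→d6:-→d7:-→d8:-→d9:-→d10:-→d11:-→d12:-→d13:-→d14:-→d15:-→d16:-→d17:-→d18:-→d19:-→d20:-→d21:-→d22:-→d23:-→d24:-→d25:-→d26:-→d27:H1  best=H1
  ? 202.94.147.154  path d0:H1→d1:-→d2:-→d3:-→d4:-→d5:-→d6:-→d7:-→d8:-→d9:-→d10:-→d11:-→d12:-→d13:-→d14:-→d15:-→d16:-→d17:-→d18:-→d19:-→d20:-→d21:-→d22:-→d23:-→d24:-→d25:-→d26:-→d27:H1→d28:-→d29:-→d30:-→d31:-→d32:H0  best=H0
  ? 67.223.134.112  path d0:H1→d1:-→d2:-→d3:-→d4:-→d5:-→d6:-→d7:-→d8:-→d9:-→d10:-→d11:-→d12:-→d13:-→d14:-→d15:-→d16:-→d17:-→d18:-→d19:-→d20:-→d21:-→d22:-→d23:-→d24:H4→d25:-→d26:-→d27:-→d28:H3  best=H3
  ? 202.94.147.154  path d0:H1→d1:-→d2:-→d3:-→d4:-→d5:-→d6:-→d7:-→d8:-→d9:-→d10:-→d11:-→d12:-→d13:-→d14:-→d15:-→d16:-→d17:-→d18:-→d19:-→d20:-→d21:-→d22:-→d23:-→d24:-→d25:-→d26:-→d27:H1→d28:-→d29:-→d30:-→d31:-→d32:H0  best=H0
  - 67.223.134.112/28 clear@28
  add 130.189.223.128/28 -> H0 at depth 28
  add 130.128.0.0/10 -> H1 at depth 10
  add 202.94.128.0/17 -> H1 at depth 17
  add 130.189.223.128/28 -> H2 at depth 28
  add 130.189.208.0/20 -> H3 at depth 20
  add 202.0.0.0/8 -> H5 at depth 8
  ? 118.171.146.197  path d0:H1→d1:-→d2:-  best=H1
  add 67.208.0.0/12 -> H1 at depth 12
  add 202.94.147.0/24 -> H4 at depth 24
  ? 130.189.210.150  path d0:H1→d1:-→d2:-→d3:-→d4:-→d5:-→d6:-→d7:-→d8:-→d9:-→d10:H1→d11:-→d12:-→d13:-→d14:-→d15:-→d16:-→d17:-→d18:-→d19:-→d20:H3  best=H3
  - 202.0.0.0/8 clear@8
  add 202.94.144.0/20 -> H4 at depth 20
  ? 20.130.66.239  path d0:H1→d1:-  best=H1
  add 130.189.223.128/28 -> H0 at depth 28
  ? 130.157.116.50  path d0:H1→d1:-→d2:-→d3:-→d4:-→d5:-→d6:-→d7:-→d8:-→d9:-→d10:H1  best=H1

== LOOKUPS ==
["H1","H1","H0","H3","H1","H1","H0","H3","H0","H1","H3","H1","H1"]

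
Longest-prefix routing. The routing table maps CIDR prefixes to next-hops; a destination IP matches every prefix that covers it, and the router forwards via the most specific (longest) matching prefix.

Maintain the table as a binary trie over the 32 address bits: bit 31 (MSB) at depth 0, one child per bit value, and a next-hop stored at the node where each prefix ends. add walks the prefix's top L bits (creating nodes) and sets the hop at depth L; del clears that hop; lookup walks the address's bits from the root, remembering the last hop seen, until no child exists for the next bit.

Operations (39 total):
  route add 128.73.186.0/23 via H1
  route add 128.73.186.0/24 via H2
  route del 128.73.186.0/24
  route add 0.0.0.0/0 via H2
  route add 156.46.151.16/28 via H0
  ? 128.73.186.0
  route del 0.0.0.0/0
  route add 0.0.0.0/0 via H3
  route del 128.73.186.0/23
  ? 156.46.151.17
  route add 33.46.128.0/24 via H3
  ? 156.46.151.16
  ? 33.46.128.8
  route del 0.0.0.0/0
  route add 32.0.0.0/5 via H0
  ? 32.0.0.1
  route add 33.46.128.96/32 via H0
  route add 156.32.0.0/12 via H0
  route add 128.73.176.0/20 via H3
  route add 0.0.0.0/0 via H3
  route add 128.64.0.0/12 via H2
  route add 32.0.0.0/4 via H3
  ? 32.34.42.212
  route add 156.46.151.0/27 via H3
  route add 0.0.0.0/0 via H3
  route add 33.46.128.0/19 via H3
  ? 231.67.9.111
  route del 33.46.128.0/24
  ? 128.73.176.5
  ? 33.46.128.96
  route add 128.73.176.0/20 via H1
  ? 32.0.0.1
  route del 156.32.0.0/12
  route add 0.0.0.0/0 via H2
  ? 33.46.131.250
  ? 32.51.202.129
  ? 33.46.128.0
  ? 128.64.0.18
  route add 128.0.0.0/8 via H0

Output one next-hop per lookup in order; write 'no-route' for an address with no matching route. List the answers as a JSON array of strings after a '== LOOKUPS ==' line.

Apply in order:
  add 128.73.186.0/23 -> H1 at depth 23
  add 128.73.186.0/24 -> H2 at depth 24
  del 128.73.186.0/24 (clear depth 24)
  add 0.0.0.0/0 -> H2 at depth 0
  add 156.46.151.16/28 -> H0 at depth 28
  lookup 128.73.186.0: bits 100000000100100110111010 walk d0:H2→d1:-→d2:-→d3:-→d4:-→d5:-→d6:-→d7:-→d8:-→d9:-→d10:-→d11:-→d12:-→d13:-→d14:-→d15:-→d16:-→d17:-→d18:-→d19:-→d20:-→d21:-→d22:-→d23:H1→d24:- -> H1
  del 0.0.0.0/0 (clear depth 0)
  add 0.0.0.0/0 -> H3 at depth 0
  del 128.73.186.0/23 (clear depth 23)
  lookup 156.46.151.17: bits 1001110000101110100101110001 walk d0:H3→d1:-→d2:-→d3:-→d4:-→d5:-→d6:-→d7:-→d8:-→d9:-→d10:-→d11:-→d12:-→d13:-→d14:-→d15:-→d16:-→d17:-→d18:-→d19:-→d20:-→d21:-→d22:-→d23:-→d24:-→d25:-→d26:-→d27:-→d28:H0 -> H0
  add 33.46.128.0/24 -> H3 at depth 24
  lookup 156.46.151.16: bits 1001110000101110100101110001 walk d0:H3→d1:-→d2:-→d3:-→d4:-→d5:-→d6:-→d7:-→d8:-→d9:-→d10:-→d11:-→d12:-→d13:-→d14:-→d15:-→d16:-→d17:-→d18:-→d19:-→d20:-→d21:-→d22:-→d23:-→d24:-→d25:-→d26:-→d27:-→d28:H0 -> H0
  lookup 33.46.128.8: bits 001000010010111010000000 walk d0:H3→d1:-→d2:-→d3:-→d4:-→d5:-→d6:-→d7:-→d8:-→d9:-→d10:-→d11:-→d12:-→d13:-→d14:-→d15:-→d16:-→d17:-→d18:-→d19:-→d20:-→d21:-→d22:-→d23:-→d24:H3 -> H3
  del 0.0.0.0/0 (clear depth 0)
  add 32.0.0.0/5 -> H0 at depth 5
  lookup 32.0.0.1: bits 0010000 walk d0:-→d1:-→d2:-→d3:-→d4:-→d5:H0→d6:-→d7:- -> H0
  add 33.46.128.96/32 -> H0 at depth 32
  add 156.32.0.0/12 -> H0 at depth 12
  add 128.73.176.0/20 -> H3 at depth 20
  add 0.0.0.0/0 -> H3 at depth 0
  add 128.64.0.0/12 -> H2 at depth 12
  add 32.0.0.0/4 -> H3 at depth 4
  lookup 32.34.42.212: bits 0010000 walk d0:H3→d1:-→d2:-→d3:-→d4:H3→d5:H0→d6:-→d7:- -> H0
  add 156.46.151.0/27 -> H3 at depth 27
  add 0.0.0.0/0 -> H3 at depth 0
  add 33.46.128.0/19 -> H3 at depth 19
  lookup 231.67.9.111: bits 1 walk d0:H3→d1:- -> H3
  del 33.46.128.0/24 (clear depth 24)
  lookup 128.73.176.5: bits 10000000010010011011 walk d0:H3→d1:-→d2:-→d3:-→d4:-→d5:-→d6:-→d7:-→d8:-→d9:-→d10:-→d11:-→d12:H2→d13:-→d14:-→d15:-→d16:-→d17:-→d18:-→d19:-→d20:H3 -> H3
  lookup 33.46.128.96: bits 00100001001011101000000001100000 walk d0:H3→d1:-→d2:-→d3:-→d4:H3→d5:H0→d6:-→d7:-→d8:-→d9:-→d10:-→d11:-→d12:-→d13:-→d14:-→d15:-→d16:-→d17:-→d18:-→d19:H3→d20:-→d21:-→d22:-→d23:-→d24:-→d25:-→d26:-→d27:-→d28:-→d29:-→d30:-→d31:-→d32:H0 -> H0
  add 128.73.176.0/20 -> H1 at depth 20
  lookup 32.0.0.1: bits 0010000 walk d0:H3→d1:-→d2:-→d3:-→d4:H3→d5:H0→d6:-→d7:- -> H0
  del 156.32.0.0/12 (clear depth 12)
  add 0.0.0.0/0 -> H2 at depth 0
  lookup 33.46.131.250: bits 0010000100101110100000 walk d0:H2→d1:-→d2:-→d3:-→d4:H3→d5:H0→d6:-→d7:-→d8:-→d9:-→d10:-→d11:-→d12:-→d13:-→d14:-→d15:-→d16:-→d17:-→d18:-→d19:H3→d20:-→d21:-→d22:- -> H3
  lookup 32.51.202.129: bits 0010000 walk d0:H2→d1:-→d2:-→d3:-→d4:H3→d5:H0→d6:-→d7:- -> H0
  lookup 33.46.128.0: bits 0010000100101110100000000 walk d0:H2→d1:-→d2:-→d3:-→d4:H3→d5:H0→d6:-→d7:-→d8:-→d9:-→d10:-→d11:-→d12:-→d13:-→d14:-→d15:-→d16:-→d17:-→d18:-→d19:H3→d20:-→d21:-→d22:-→d23:-→d24:-→d25:- -> H3
  lookup 128.64.0.18: bits 100000000100 walk d0:H2→d1:-→d2:-→d3:-→d4:-→d5:-→d6:-→d7:-→d8:-→d9:-→d10:-→d11:-→d12:H2 -> H2
  add 128.0.0.0/8 -> H0 at depth 8

== LOOKUPS ==
["H1","H0","H0","H3","H0","H0","H3","H3","H0","H0","H3","H0","H3","H2"]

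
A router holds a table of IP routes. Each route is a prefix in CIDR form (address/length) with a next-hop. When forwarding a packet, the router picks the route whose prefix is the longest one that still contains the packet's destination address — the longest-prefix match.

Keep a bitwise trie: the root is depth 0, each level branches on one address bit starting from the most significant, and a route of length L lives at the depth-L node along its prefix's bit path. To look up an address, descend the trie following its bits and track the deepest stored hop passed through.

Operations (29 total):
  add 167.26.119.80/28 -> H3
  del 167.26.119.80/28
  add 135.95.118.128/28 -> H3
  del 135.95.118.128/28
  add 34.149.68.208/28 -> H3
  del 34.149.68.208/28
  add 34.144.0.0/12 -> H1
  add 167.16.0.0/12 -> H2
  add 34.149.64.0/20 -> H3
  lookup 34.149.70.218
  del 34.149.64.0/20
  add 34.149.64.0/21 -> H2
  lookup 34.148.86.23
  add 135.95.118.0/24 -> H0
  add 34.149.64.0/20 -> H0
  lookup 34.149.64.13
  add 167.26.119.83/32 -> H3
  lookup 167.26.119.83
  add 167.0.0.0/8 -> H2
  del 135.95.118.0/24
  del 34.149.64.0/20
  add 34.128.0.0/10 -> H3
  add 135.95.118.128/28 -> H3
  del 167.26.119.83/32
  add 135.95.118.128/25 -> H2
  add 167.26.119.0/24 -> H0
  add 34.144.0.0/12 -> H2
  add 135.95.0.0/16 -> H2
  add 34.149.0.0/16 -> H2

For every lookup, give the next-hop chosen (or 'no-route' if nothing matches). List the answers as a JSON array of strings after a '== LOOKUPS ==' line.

Trace:
  + 167.26.119.80/28 (H3) depth=28
  del 167.26.119.80/28 (clear depth 28)
  + 135.95.118.128/28 (H3) depth=28
  del 135.95.118.128/28 (clear depth 28)
  + 34.149.68.208/28 (H3) depth=28
  del 34.149.68.208/28 (clear depth 28)
  + 34.144.0.0/12 (H1) depth=12
  + 167.16.0.0/12 (H2) depth=12
  + 34.149.64.0/20 (H3) depth=20
  lookup 34.149.70.218: bits 0010001010010101010001 walk d0:-→d1:-→d2:-→d3:-→d4:-→d5:-→d6:-→d7:-→d8:-→d9:-→d10:-→d11:-→d12:H1→d13:-→d14:-→d15:-→d16:-→d17:-→d18:-→d19:-→d20:H3→d21:-→d22:- -> H3
  del 34.149.64.0/20 (clear depth 20)
  + 34.149.64.0/21 (H2) depth=21
  lookup 34.148.86.23: bits 001000101001010 walk d0:-→d1:-→d2:-→d3:-→d4:-→d5:-→d6:-→d7:-→d8:-→d9:-→d10:-→d11:-→d12:H1→d13:-→d14:-→d15:- -> H1
  + 135.95.118.0/24 (H0) depth=24
  + 34.149.64.0/20 (H0) depth=20
  lookup 34.149.64.13: bits 001000101001010101000 walk d0:-→d1:-→d2:-→d3:-→d4:-→d5:-→d6:-→d7:-→d8:-→d9:-→d10:-→d11:-→d12:H1→d13:-→d14:-→d15:-→d16:-→d17:-→d18:-→d19:-→d20:H0→d21:H2 -> H2
  + 167.26.119.83/32 (H3) depth=32
  lookup 167.26.119.83: bits 10100111000110100111011101010011 walk d0:-→d1:-→d2:-→d3:-→d4:-→d5:-→d6:-→d7:-→d8:-→d9:-→d10:-→d11:-→d12:H2→d13:-→d14:-→d15:-→d16:-→d17:-→d18:-→d19:-→d20:-→d21:-→d22:-→d23:-→d24:-→d25:-→d26:-→d27:-→d28:-→d29:-→d30:-→d31:-→d32:H3 -> H3
  + 167.0.0.0/8 (H2) depth=8
  del 135.95.118.0/24 (clear depth 24)
  del 34.149.64.0/20 (clear depth 20)
  + 34.128.0.0/10 (H3) depth=10
  + 135.95.118.128/28 (H3) depth=28
  del 167.26.119.83/32 (clear depth 32)
  + 135.95.118.128/25 (H2) depth=25
  + 167.26.119.0/24 (H0) depth=24
  + 34.144.0.0/12 (H2) depth=12
  + 135.95.0.0/16 (H2) depth=16
  + 34.149.0.0/16 (H2) depth=16

== LOOKUPS ==
["H3","H1","H2","H3"]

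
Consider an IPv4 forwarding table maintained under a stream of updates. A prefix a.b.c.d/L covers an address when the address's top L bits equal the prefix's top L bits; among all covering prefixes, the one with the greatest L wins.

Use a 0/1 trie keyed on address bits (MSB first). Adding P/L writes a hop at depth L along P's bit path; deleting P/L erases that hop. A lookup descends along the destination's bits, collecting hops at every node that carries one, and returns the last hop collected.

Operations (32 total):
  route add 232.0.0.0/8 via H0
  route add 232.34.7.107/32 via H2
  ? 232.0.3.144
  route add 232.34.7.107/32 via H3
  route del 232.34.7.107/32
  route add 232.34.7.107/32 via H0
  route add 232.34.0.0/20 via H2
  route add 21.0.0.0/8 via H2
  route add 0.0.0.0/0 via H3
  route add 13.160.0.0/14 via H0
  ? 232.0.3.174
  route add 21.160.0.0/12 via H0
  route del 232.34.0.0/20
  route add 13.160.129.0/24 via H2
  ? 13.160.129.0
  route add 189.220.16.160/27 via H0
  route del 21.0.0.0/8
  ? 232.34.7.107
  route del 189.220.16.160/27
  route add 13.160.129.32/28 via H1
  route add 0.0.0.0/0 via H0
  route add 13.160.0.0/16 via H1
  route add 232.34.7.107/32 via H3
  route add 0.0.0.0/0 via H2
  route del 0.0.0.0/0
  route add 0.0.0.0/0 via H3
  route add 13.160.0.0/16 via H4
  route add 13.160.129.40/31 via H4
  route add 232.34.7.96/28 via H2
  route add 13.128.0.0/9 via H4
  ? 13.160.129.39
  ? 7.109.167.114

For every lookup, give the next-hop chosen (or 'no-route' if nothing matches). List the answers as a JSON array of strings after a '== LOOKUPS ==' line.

Apply in order:
  add 232.0.0.0/8 -> H0 at depth 8
  add 232.34.7.107/32 -> H2 at depth 32
  lookup 232.0.3.144: bits 1110100000 walk d0:-→d1:-→d2:-→d3:-→d4:-→d5:-→d6:-→d7:-→d8:H0→d9:-→d10:- -> H0
  add 232.34.7.107/32 -> H3 at depth 32
  - 232.34.7.107/32 clear@32
  add 232.34.7.107/32 -> H0 at depth 32
  add 232.34.0.0/20 -> H2 at depth 20
  add 21.0.0.0/8 -> H2 at depth 8
  add 0.0.0.0/0 -> H3 at depth 0
  add 13.160.0.0/14 -> H0 at depth 14
  lookup 232.0.3.174: bits 1110100000 walk d0:H3→d1:-→d2:-→d3:-→d4:-→d5:-→d6:-→d7:-→d8:H0→d9:-→d10:- -> H0
  add 21.160.0.0/12 -> H0 at depth 12
  - 232.34.0.0/20 clear@20
  add 13.160.129.0/24 -> H2 at depth 24
  lookup 13.160.129.0: bits 000011011010000010000001 walk d0:H3→d1:-→d2:-→d3:-→d4:-→d5:-→d6:-→d7:-→d8:-→d9:-→d10:-→d11:-→d12:-→d13:-→d14:H0→d15:-→d16:-→d17:-→d18:-→d19:-→d20:-→d21:-→d22:-→d23:-→d24:H2 -> H2
  add 189.220.16.160/27 -> H0 at depth 27
  - 21.0.0.0/8 clear@8
  lookup 232.34.7.107: bits 11101000001000100000011101101011 walk d0:H3→d1:-→d2:-→d3:-→d4:-→d5:-→d6:-→d7:-→d8:H0→d9:-→d10:-→d11:-→d12:-→d13:-→d14:-→d15:-→d16:-→d17:-→d18:-→d19:-→d20:-→d21:-→d22:-→d23:-→d24:-→d25:-→d26:-→d27:-→d28:-→d29:-→d30:-→d31:-→d32:H0 -> H0
  - 189.220.16.160/27 clear@27
  add 13.160.129.32/28 -> H1 at depth 28
  add 0.0.0.0/0 -> H0 at depth 0
  add 13.160.0.0/16 -> H1 at depth 16
  add 232.34.7.107/32 -> H3 at depth 32
  add 0.0.0.0/0 -> H2 at depth 0
  - 0.0.0.0/0 clear@0
  add 0.0.0.0/0 -> H3 at depth 0
  add 13.160.0.0/16 -> H4 at depth 16
  add 13.160.129.40/31 -> H4 at depth 31
  add 232.34.7.96/28 -> H2 at depth 28
  add 13.128.0.0/9 -> H4 at depth 9
  lookup 13.160.129.39: bits 0000110110100000100000010010 walk d0:H3→d1:-→d2:-→d3:-→d4:-→d5:-→d6:-→d7:-→d8:-→d9:H4→d10:-→d11:-→d12:-→d13:-→d14:H0→d15:-→d16:H4→d17:-→d18:-→d19:-→d20:-→d21:-→d22:-→d23:-→d24:H2→d25:-→d26:-→d27:-→d28:H1 -> H1
  lookup 7.109.167.114: bits 0000 walk d0:H3→d1:-→d2:-→d3:-→d4:- -> H3

== LOOKUPS ==
["H0","H0","H2","H0","H1","H3"]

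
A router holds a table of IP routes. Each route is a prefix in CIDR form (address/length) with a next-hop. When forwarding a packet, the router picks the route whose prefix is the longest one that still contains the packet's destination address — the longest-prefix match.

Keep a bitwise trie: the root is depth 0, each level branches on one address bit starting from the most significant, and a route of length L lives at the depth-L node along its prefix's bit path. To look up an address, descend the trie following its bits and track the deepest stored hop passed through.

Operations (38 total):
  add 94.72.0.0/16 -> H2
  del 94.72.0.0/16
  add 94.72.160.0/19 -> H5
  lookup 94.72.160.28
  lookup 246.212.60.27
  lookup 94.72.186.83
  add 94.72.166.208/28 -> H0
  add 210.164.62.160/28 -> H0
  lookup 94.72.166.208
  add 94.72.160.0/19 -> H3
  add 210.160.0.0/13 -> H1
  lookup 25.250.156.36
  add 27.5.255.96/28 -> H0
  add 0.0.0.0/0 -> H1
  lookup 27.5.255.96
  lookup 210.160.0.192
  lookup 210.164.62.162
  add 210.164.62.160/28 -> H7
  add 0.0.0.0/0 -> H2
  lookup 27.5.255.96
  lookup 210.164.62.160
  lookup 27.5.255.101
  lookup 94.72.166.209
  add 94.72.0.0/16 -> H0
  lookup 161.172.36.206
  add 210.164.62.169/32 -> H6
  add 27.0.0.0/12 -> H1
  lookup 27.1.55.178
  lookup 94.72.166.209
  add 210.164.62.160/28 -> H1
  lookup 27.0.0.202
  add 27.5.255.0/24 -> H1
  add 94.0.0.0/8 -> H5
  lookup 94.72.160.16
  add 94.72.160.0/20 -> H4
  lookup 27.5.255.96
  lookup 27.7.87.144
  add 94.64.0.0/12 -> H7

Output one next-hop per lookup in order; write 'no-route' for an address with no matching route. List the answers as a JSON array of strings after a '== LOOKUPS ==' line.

Apply in order:
  + 94.72.0.0/16 (H2) depth=16
  - 94.72.0.0/16 clear@16
  + 94.72.160.0/19 (H5) depth=19
  ? 94.72.160.28  path d0:-→d1:-→d2:-→d3:-→d4:-→d5:-→d6:-→d7:-→d8:-→d9:-→d10:-→d11:-→d12:-→d13:-→d14:-→d15:-→d16:-→d17:-→d18:-→d19:H5  best=H5
  ? 246.212.60.27  path d0:-  best=no-route
  ? 94.72.186.83  path d0:-→d1:-→d2:-→d3:-→d4:-→d5:-→d6:-→d7:-→d8:-→d9:-→d10:-→d11:-→d12:-→d13:-→d14:-→d15:-→d16:-→d17:-→d18:-→d19:H5  best=H5
  + 94.72.166.208/28 (H0) depth=28
  + 210.164.62.160/28 (H0) depth=28
  ? 94.72.166.208  path d0:-→d1:-→d2:-→d3:-→d4:-→d5:-→d6:-→d7:-→d8:-→d9:-→d10:-→d11:-→d12:-→d13:-→d14:-→d15:-→d16:-→d17:-→d18:-→d19:H5→d20:-→d21:-→d22:-→d23:-→d24:-→d25:-→d26:-→d27:-→d28:H0  best=H0
  + 94.72.160.0/19 (H3) depth=19
  + 210.160.0.0/13 (H1) depth=13
  ? 25.250.156.36  path d0:-→d1:-  best=no-route
  + 27.5.255.96/28 (H0) depth=28
  + 0.0.0.0/0 (H1) depth=0
  ? 27.5.255.96  path d0:H1→d1:-→d2:-→d3:-→d4:-→d5:-→d6:-→d7:-→d8:-→d9:-→d10:-→d11:-→d12:-→d13:-→d14:-→d15:-→d16:-→d17:-→d18:-→d19:-→d20:-→d21:-→d22:-→d23:-→d24:-→d25:-→d26:-→d27:-→d28:H0  best=H0
  ? 210.160.0.192  path d0:H1→d1:-→d2:-→d3:-→d4:-→d5:-→d6:-→d7:-→d8:-→d9:-→d10:-→d11:-→d12:-→d13:H1  best=H1
  ? 210.164.62.162  path d0:H1→d1:-→d2:-→d3:-→d4:-→d5:-→d6:-→d7:-→d8:-→d9:-→d10:-→d11:-→d12:-→d13:H1→d14:-→d15:-→d16:-→d17:-→d18:-→d19:-→d20:-→d21:-→d22:-→d23:-→d24:-→d25:-→d26:-→d27:-→d28:H0  best=H0
  + 210.164.62.160/28 (H7) depth=28
  + 0.0.0.0/0 (H2) depth=0
  ? 27.5.255.96  path d0:H2→d1:-→d2:-→d3:-→d4:-→d5:-→d6:-→d7:-→d8:-→d9:-→d10:-→d11:-→d12:-→d13:-→d14:-→d15:-→d16:-→d17:-→d18:-→d19:-→d20:-→d21:-→d22:-→d23:-→d24:-→d25:-→d26:-→d27:-→d28:H0  best=H0
  ? 210.164.62.160  path d0:H2→d1:-→d2:-→d3:-→d4:-→d5:-→d6:-→d7:-→d8:-→d9:-→d10:-→d11:-→d12:-→d13:H1→d14:-→d15:-→d16:-→d17:-→d18:-→d19:-→d20:-→d21:-→d22:-→d23:-→d24:-→d25:-→d26:-→d27:-→d28:H7  best=H7
  ? 27.5.255.101  path d0:H2→d1:-→d2:-→d3:-→d4:-→d5:-→d6:-→d7:-→d8:-→d9:-→d10:-→d11:-→d12:-→d13:-→d14:-→d15:-→d16:-→d17:-→d18:-→d19:-→d20:-→d21:-→d22:-→d23:-→d24:-→d25:-→d26:-→d27:-→d28:H0  best=H0
  ? 94.72.166.209  path d0:H2→d1:-→d2:-→d3:-→d4:-→d5:-→d6:-→d7:-→d8:-→d9:-→d10:-→d11:-→d12:-→d13:-→d14:-→d15:-→d16:-→d17:-→d18:-→d19:H3→d20:-→d21:-→d22:-→d23:-→d24:-→d25:-→d26:-→d27:-→d28:H0  best=H0
  + 94.72.0.0/16 (H0) depth=16
  ? 161.172.36.206  path d0:H2→d1:-  best=H2
  + 210.164.62.169/32 (H6) depth=32
  + 27.0.0.0/12 (H1) depth=12
  ? 27.1.55.178  path d0:H2→d1:-→d2:-→d3:-→d4:-→d5:-→d6:-→d7:-→d8:-→d9:-→d10:-→d11:-→d12:H1→d13:-  best=H1
  ? 94.72.166.209  path d0:H2→d1:-→d2:-→d3:-→d4:-→d5:-→d6:-→d7:-→d8:-→d9:-→d10:-→d11:-→d12:-→d13:-→d14:-→d15:-→d16:H0→d17:-→d18:-→d19:H3→d20:-→d21:-→d22:-→d23:-→d24:-→d25:-→d26:-→d27:-→d28:H0  best=H0
  + 210.164.62.160/28 (H1) depth=28
  ? 27.0.0.202  path d0:H2→d1:-→d2:-→d3:-→d4:-→d5:-→d6:-→d7:-→d8:-→d9:-→d10:-→d11:-→d12:H1→d13:-  best=H1
  + 27.5.255.0/24 (H1) depth=24
  + 94.0.0.0/8 (H5) depth=8
  ? 94.72.160.16  path d0:H2→d1:-→d2:-→d3:-→d4:-→d5:-→d6:-→d7:-→d8:H5→d9:-→d10:-→d11:-→d12:-→d13:-→d14:-→d15:-→d16:H0→d17:-→d18:-→d19:H3→d20:-→d21:-  best=H3
  + 94.72.160.0/20 (H4) depth=20
  ? 27.5.255.96  path d0:H2→d1:-→d2:-→d3:-→d4:-→d5:-→d6:-→d7:-→d8:-→d9:-→d10:-→d11:-→d12:H1→d13:-→d14:-→d15:-→d16:-→d17:-→d18:-→d19:-→d20:-→d21:-→d22:-→d23:-→d24:H1→d25:-→d26:-→d27:-→d28:H0  best=H0
  ? 27.7.87.144  path d0:H2→d1:-→d2:-→d3:-→d4:-→d5:-→d6:-→d7:-→d8:-→d9:-→d10:-→d11:-→d12:H1→d13:-→d14:-  best=H1
  + 94.64.0.0/12 (H7) depth=12

== LOOKUPS ==
["H5","no-route","H5","H0","no-route","H0","H1","H0","H0","H7","H0","H0","H2","H1","H0","H1","H3","H0","H1"]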